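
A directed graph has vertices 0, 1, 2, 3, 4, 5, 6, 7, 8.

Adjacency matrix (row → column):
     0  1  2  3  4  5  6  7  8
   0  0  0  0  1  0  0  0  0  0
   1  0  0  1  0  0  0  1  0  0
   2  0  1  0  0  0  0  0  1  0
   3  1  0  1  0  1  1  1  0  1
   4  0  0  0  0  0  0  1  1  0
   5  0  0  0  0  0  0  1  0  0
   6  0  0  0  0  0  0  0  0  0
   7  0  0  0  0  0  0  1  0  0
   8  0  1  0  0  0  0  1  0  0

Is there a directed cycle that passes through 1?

1 is on a cycle iff 1 can reach itself via ≥1 edge.
1 → 2 → 1 — yes.

Yes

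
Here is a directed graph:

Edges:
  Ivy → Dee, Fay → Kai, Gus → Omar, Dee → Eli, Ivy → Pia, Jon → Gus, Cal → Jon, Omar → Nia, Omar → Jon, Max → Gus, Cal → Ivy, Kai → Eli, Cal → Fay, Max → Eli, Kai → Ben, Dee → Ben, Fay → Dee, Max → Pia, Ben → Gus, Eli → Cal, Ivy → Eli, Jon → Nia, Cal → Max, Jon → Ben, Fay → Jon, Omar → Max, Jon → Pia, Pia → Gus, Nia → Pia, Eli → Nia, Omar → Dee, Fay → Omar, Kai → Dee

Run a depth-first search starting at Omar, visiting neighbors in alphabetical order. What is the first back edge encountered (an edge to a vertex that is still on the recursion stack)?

DFS from Omar (visiting neighbors in alphabetical order); mark gray on enter, black on exit:
Omar gray
  Dee gray
    Ben gray
      Gus gray
        Gus→Omar: Omar is gray → back edge
First back edge: Gus → Omar.

Gus->Omar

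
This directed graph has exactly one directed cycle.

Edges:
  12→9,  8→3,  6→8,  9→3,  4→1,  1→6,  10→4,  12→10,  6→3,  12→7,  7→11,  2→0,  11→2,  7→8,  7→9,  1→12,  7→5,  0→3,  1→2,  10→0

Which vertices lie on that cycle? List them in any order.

1, 4, 10, 12

DFS with gray/black marking from 12:
12 gray
  7 gray
    9 gray
      3 gray
      3 black
    9 black
    11 gray
      2 gray
        0 gray
          0→3: 3 black — skip
        0 black
      2 black
    11 black
    5 gray
    5 black
    8 gray
      8→3: 3 black — skip
    8 black
  7 black
  10 gray
    10→0: 0 black — skip
    4 gray
      1 gray
        6 gray
          6→3: 3 black — skip
          6→8: 8 black — skip
        6 black
        1→2: 2 black — skip
        1→12: 12 is gray → back edge
Back edge closes the cycle 12 → 10 → 4 → 1 → 12; its vertices are {1, 4, 10, 12}.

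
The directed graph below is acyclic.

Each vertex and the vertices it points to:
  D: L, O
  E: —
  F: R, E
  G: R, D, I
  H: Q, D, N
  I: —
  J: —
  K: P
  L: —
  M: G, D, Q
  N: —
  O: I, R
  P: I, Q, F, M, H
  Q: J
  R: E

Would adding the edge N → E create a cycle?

No

Adding N→E creates a cycle iff E can already reach N.
Explore from E: no path reaches N. The graph stays acyclic.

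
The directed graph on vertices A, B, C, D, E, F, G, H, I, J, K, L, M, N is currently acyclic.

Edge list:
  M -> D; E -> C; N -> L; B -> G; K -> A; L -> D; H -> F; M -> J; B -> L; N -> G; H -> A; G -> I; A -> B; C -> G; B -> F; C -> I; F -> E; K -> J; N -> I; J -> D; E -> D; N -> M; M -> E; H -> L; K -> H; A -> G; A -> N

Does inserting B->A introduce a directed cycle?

Yes

Adding B→A creates a cycle iff A can already reach B.
Path from A: A → B.
So A → … → B → A is a cycle.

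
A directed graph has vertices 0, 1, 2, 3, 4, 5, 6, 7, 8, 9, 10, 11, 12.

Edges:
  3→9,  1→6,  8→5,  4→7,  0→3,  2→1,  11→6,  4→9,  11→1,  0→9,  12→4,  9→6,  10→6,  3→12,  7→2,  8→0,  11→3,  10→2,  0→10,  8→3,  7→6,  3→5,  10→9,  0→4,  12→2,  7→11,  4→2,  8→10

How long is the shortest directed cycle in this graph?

For each vertex v, BFS finds the shortest path from v back to v.
The shortest such closed walk is 3 → 12 → 4 → 7 → 11 → 3, length 5.

5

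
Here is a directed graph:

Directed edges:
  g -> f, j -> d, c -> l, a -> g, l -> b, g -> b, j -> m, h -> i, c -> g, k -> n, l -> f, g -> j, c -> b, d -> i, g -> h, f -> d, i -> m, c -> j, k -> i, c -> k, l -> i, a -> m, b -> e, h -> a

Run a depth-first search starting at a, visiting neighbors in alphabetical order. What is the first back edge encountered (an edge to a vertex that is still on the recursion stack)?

DFS from a (visiting neighbors in alphabetical order); mark gray on enter, black on exit:
a gray
  g gray
    b gray
      e gray
      e black
    b black
    f gray
      d gray
        i gray
          m gray
          m black
        i black
      d black
    f black
    h gray
      h→a: a is gray → back edge
First back edge: h → a.

h->a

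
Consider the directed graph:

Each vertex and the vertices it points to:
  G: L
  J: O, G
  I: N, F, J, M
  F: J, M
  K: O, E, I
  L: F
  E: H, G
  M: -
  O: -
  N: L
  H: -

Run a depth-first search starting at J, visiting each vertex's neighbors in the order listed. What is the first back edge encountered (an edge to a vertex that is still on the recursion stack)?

DFS from J (visiting each vertex's neighbors in the order listed); mark gray on enter, black on exit:
J gray
  O gray
  O black
  G gray
    L gray
      F gray
        F→J: J is gray → back edge
First back edge: F → J.

F→J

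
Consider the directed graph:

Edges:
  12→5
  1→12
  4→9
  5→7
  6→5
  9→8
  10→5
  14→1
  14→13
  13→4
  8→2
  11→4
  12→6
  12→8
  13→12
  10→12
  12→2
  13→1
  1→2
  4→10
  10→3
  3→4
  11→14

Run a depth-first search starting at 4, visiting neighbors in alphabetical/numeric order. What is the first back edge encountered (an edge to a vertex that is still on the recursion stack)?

3->4

DFS from 4 (visiting neighbors in alphabetical/numeric order); mark gray on enter, black on exit:
4 gray
  9 gray
    8 gray
      2 gray
      2 black
    8 black
  9 black
  10 gray
    3 gray
      3→4: 4 is gray → back edge
First back edge: 3 → 4.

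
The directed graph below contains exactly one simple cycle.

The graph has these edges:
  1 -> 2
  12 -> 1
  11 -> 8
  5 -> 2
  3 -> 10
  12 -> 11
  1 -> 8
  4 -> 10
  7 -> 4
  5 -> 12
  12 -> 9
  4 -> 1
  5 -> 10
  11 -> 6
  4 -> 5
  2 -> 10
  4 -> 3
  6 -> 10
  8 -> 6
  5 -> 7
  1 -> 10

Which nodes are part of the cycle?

DFS with gray/black marking from 7:
7 gray
  4 gray
    10 gray
    10 black
    5 gray
      2 gray
        2→10: 10 black — skip
      2 black
      12 gray
        11 gray
          6 gray
            6→10: 10 black — skip
          6 black
          8 gray
            8→6: 6 black — skip
          8 black
        11 black
        1 gray
          1→10: 10 black — skip
          1→8: 8 black — skip
          1→2: 2 black — skip
        1 black
        9 gray
        9 black
      12 black
      5→7: 7 is gray → back edge
Back edge closes the cycle 7 → 4 → 5 → 7; its vertices are {4, 5, 7}.

4, 5, 7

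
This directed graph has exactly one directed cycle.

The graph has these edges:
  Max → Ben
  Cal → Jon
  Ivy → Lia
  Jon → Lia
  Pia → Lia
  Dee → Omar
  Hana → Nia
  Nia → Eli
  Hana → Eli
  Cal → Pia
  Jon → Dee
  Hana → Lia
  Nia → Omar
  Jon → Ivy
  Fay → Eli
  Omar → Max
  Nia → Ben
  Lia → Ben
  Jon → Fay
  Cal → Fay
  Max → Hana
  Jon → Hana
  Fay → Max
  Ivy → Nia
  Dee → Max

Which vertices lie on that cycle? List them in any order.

DFS with gray/black marking from Hana:
Hana gray
  Lia gray
    Ben gray
    Ben black
  Lia black
  Nia gray
    Eli gray
    Eli black
    Omar gray
      Max gray
        Max→Ben: Ben black — skip
        Max→Hana: Hana is gray → back edge
Back edge closes the cycle Hana → Nia → Omar → Max → Hana; its vertices are {Max, Nia, Hana, Omar}.

Max, Nia, Hana, Omar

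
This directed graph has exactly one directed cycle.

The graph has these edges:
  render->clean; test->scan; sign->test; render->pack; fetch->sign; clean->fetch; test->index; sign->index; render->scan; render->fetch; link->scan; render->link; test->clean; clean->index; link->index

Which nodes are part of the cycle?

DFS with gray/black marking from clean:
clean gray
  fetch gray
    sign gray
      index gray
      index black
      test gray
        test→clean: clean is gray → back edge
Back edge closes the cycle clean → fetch → sign → test → clean; its vertices are {sign, test, clean, fetch}.

sign, test, clean, fetch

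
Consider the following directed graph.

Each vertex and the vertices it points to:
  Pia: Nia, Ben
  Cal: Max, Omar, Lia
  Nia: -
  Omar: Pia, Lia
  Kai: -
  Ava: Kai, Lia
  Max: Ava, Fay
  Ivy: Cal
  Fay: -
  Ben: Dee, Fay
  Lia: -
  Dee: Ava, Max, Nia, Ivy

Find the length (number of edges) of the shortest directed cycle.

6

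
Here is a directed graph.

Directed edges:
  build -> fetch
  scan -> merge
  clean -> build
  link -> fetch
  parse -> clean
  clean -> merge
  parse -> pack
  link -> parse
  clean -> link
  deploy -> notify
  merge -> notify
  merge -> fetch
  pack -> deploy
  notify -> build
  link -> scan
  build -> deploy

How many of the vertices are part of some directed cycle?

A vertex is on a directed cycle iff it belongs to a strongly connected component of size ≥ 2 (or has a self-loop).
The vertices on cycles are {link, build, clean, parse, deploy, notify} — 6 in total.

6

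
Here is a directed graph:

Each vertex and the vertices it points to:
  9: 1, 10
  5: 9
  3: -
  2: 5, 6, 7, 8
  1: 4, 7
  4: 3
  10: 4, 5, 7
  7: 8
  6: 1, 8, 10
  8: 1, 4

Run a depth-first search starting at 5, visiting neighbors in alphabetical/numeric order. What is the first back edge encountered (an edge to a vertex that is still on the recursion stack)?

8→1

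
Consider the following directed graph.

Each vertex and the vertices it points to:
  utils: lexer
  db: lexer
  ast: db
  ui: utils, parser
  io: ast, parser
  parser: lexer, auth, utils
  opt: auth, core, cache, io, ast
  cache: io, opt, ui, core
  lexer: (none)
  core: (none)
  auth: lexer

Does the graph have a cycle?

Yes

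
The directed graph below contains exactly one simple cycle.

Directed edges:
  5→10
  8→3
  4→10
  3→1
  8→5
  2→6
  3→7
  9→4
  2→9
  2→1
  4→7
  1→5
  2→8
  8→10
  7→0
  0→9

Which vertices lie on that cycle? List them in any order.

DFS with gray/black marking from 9:
9 gray
  4 gray
    7 gray
      0 gray
        0→9: 9 is gray → back edge
Back edge closes the cycle 9 → 4 → 7 → 0 → 9; its vertices are {0, 4, 7, 9}.

0, 4, 7, 9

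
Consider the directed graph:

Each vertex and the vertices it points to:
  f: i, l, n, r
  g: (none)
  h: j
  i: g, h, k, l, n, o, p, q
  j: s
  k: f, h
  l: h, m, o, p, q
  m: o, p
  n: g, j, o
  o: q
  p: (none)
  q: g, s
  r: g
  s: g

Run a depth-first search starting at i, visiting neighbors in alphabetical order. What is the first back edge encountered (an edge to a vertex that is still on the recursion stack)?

f->i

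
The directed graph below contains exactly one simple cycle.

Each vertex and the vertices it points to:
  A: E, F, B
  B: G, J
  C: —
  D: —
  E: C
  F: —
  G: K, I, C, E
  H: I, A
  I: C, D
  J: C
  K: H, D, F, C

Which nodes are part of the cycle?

DFS with gray/black marking from A:
A gray
  E gray
    C gray
    C black
  E black
  F gray
  F black
  B gray
    G gray
      K gray
        H gray
          I gray
            I→C: C black — skip
            D gray
            D black
          I black
          H→A: A is gray → back edge
Back edge closes the cycle A → B → G → K → H → A; its vertices are {A, B, G, H, K}.

A, B, G, H, K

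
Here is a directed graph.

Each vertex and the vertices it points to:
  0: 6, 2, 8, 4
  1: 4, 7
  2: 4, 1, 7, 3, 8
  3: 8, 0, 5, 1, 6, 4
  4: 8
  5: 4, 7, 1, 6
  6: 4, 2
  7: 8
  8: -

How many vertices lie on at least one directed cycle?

A vertex is on a directed cycle iff it belongs to a strongly connected component of size ≥ 2 (or has a self-loop).
The vertices on cycles are {0, 2, 3, 5, 6} — 5 in total.

5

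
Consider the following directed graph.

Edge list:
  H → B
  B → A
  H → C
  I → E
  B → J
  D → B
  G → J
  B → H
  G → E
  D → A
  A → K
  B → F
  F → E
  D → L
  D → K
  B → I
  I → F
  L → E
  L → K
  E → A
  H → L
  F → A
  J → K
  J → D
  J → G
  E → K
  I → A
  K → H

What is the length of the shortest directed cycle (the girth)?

For each vertex v, BFS finds the shortest path from v back to v.
The shortest such closed walk is B → H → B, length 2.

2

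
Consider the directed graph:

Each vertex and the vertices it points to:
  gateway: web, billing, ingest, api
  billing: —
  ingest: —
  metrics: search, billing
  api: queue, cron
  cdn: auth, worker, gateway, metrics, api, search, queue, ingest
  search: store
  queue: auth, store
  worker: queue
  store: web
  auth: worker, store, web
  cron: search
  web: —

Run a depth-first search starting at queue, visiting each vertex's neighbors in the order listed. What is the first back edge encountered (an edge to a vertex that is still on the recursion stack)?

DFS from queue (visiting each vertex's neighbors in the order listed); mark gray on enter, black on exit:
queue gray
  auth gray
    worker gray
      worker→queue: queue is gray → back edge
First back edge: worker → queue.

worker->queue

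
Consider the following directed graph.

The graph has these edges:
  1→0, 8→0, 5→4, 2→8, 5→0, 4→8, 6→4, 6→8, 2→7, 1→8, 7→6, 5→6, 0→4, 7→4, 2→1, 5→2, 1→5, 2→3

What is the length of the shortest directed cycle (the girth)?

3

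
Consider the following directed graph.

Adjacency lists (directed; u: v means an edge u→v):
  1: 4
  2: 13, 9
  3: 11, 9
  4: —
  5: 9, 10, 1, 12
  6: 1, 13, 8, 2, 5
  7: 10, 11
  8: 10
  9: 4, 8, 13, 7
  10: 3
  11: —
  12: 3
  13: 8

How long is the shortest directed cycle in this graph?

4

For each vertex v, BFS finds the shortest path from v back to v.
The shortest such closed walk is 8 → 10 → 3 → 9 → 8, length 4.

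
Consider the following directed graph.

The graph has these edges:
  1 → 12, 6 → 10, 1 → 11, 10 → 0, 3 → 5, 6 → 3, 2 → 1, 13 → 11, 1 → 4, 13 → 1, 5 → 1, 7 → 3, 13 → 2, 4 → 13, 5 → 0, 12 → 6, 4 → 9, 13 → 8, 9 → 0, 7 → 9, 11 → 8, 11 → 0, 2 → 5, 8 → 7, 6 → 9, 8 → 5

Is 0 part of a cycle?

0 lies on a cycle iff there is a path from 0 back to itself.
Exploring from 0, it never reaches itself; equivalently, its strongly connected component is a singleton.

No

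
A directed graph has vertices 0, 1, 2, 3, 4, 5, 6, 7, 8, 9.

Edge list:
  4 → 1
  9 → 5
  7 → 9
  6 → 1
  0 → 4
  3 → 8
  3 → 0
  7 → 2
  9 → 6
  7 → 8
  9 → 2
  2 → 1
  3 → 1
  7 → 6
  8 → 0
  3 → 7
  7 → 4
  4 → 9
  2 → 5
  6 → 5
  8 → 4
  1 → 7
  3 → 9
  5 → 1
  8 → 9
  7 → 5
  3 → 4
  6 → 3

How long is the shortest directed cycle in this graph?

3

For each vertex v, BFS finds the shortest path from v back to v.
The shortest such closed walk is 3 → 7 → 6 → 3, length 3.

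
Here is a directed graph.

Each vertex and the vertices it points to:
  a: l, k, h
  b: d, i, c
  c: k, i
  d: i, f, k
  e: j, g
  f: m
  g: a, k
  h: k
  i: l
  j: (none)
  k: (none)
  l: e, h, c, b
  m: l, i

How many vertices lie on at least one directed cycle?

10

A vertex is on a directed cycle iff it belongs to a strongly connected component of size ≥ 2 (or has a self-loop).
The vertices on cycles are {a, b, c, d, e, f, g, i, l, m} — 10 in total.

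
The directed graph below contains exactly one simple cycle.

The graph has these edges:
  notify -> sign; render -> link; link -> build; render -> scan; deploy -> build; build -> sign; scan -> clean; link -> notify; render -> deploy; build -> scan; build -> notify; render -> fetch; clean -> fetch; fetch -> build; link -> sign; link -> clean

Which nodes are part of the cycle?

scan, build, clean, fetch

DFS with gray/black marking from scan:
scan gray
  clean gray
    fetch gray
      build gray
        sign gray
        sign black
        notify gray
          notify→sign: sign black — skip
        notify black
        build→scan: scan is gray → back edge
Back edge closes the cycle scan → clean → fetch → build → scan; its vertices are {scan, build, clean, fetch}.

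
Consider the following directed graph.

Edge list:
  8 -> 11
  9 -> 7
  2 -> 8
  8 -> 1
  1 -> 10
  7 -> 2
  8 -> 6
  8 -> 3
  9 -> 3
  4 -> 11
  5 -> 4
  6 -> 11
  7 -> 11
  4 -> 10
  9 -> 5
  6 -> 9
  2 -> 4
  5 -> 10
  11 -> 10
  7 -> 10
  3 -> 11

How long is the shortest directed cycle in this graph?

5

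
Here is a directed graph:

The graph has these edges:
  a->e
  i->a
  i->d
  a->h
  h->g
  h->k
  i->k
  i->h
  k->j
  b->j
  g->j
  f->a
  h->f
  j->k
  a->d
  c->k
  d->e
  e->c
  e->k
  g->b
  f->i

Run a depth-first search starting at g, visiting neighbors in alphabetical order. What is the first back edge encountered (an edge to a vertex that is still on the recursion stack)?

k→j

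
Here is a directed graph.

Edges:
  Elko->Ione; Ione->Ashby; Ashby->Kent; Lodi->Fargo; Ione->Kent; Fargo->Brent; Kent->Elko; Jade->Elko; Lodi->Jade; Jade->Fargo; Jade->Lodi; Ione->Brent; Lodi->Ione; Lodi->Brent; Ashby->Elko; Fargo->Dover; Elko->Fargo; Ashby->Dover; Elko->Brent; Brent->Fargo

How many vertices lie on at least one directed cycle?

8

A vertex is on a directed cycle iff it belongs to a strongly connected component of size ≥ 2 (or has a self-loop).
The vertices on cycles are {Elko, Ione, Jade, Kent, Lodi, Ashby, Brent, Fargo} — 8 in total.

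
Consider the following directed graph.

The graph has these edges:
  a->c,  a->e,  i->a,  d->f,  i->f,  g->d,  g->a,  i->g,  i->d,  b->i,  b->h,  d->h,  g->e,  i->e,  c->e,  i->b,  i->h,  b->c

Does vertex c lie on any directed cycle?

No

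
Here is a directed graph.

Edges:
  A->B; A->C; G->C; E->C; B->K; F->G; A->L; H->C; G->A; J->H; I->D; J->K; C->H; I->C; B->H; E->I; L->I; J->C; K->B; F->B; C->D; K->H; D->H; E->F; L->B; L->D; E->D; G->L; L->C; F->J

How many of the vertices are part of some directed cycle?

5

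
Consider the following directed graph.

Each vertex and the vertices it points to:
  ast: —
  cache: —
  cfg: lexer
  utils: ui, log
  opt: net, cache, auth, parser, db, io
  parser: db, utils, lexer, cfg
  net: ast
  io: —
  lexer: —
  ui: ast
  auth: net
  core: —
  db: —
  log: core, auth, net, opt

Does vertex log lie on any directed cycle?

Yes

log is on a cycle iff log can reach itself via ≥1 edge.
log → opt → parser → utils → log — yes.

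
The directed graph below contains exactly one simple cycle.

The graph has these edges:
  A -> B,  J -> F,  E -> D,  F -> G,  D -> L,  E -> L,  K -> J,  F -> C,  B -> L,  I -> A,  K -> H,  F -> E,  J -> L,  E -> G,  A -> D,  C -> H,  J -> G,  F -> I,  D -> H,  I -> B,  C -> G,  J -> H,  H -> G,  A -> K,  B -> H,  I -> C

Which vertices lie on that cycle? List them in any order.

A, F, I, J, K

DFS with gray/black marking from F:
F gray
  I gray
    B gray
      H gray
        G gray
        G black
      H black
      L gray
      L black
    B black
    C gray
      C→H: H black — skip
      C→G: G black — skip
    C black
    A gray
      A→B: B black — skip
      K gray
        J gray
          J→G: G black — skip
          J→H: H black — skip
          J→F: F is gray → back edge
Back edge closes the cycle F → I → A → K → J → F; its vertices are {A, F, I, J, K}.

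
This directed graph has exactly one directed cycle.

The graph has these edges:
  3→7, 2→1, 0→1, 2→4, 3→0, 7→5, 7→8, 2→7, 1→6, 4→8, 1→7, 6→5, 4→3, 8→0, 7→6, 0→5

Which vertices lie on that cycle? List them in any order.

DFS with gray/black marking from 1:
1 gray
  6 gray
    5 gray
    5 black
  6 black
  7 gray
    8 gray
      0 gray
        0→5: 5 black — skip
        0→1: 1 is gray → back edge
Back edge closes the cycle 1 → 7 → 8 → 0 → 1; its vertices are {0, 1, 7, 8}.

0, 1, 7, 8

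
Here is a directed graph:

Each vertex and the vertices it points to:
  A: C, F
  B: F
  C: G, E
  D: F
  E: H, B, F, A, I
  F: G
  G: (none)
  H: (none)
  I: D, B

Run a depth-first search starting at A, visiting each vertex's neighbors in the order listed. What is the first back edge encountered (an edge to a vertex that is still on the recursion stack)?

DFS from A (visiting each vertex's neighbors in the order listed); mark gray on enter, black on exit:
A gray
  C gray
    G gray
    G black
    E gray
      H gray
      H black
      B gray
        F gray
          F→G: G black — skip
        F black
      B black
      E→F: F black — skip
      E→A: A is gray → back edge
First back edge: E → A.

E->A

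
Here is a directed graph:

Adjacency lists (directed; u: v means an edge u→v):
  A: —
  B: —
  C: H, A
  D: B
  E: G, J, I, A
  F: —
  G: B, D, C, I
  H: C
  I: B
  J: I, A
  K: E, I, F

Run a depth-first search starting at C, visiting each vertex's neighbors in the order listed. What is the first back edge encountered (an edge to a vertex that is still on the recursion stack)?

H→C

DFS from C (visiting each vertex's neighbors in the order listed); mark gray on enter, black on exit:
C gray
  H gray
    H→C: C is gray → back edge
First back edge: H → C.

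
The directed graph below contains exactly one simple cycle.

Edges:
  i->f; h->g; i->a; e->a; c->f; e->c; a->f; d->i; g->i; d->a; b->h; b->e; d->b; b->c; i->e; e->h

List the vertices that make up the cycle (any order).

e, g, h, i

DFS with gray/black marking from i:
i gray
  a gray
    f gray
    f black
  a black
  e gray
    e→a: a black — skip
    c gray
      c→f: f black — skip
    c black
    h gray
      g gray
        g→i: i is gray → back edge
Back edge closes the cycle i → e → h → g → i; its vertices are {e, g, h, i}.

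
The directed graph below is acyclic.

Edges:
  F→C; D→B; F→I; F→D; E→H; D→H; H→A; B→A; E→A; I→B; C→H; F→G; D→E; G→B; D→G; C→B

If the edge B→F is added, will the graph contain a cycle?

Yes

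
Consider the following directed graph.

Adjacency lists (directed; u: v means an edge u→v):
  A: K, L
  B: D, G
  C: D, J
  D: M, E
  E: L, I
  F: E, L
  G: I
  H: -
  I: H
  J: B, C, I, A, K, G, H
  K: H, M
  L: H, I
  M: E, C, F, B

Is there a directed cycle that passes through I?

I lies on a cycle iff there is a path from I back to itself.
Exploring from I, it never reaches itself; equivalently, its strongly connected component is a singleton.

No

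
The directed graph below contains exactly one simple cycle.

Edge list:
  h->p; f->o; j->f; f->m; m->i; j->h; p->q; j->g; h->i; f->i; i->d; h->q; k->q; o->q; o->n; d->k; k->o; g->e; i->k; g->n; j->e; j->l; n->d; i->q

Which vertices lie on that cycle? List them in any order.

d, k, n, o

DFS with gray/black marking from o:
o gray
  n gray
    d gray
      k gray
        k→o: o is gray → back edge
Back edge closes the cycle o → n → d → k → o; its vertices are {d, k, n, o}.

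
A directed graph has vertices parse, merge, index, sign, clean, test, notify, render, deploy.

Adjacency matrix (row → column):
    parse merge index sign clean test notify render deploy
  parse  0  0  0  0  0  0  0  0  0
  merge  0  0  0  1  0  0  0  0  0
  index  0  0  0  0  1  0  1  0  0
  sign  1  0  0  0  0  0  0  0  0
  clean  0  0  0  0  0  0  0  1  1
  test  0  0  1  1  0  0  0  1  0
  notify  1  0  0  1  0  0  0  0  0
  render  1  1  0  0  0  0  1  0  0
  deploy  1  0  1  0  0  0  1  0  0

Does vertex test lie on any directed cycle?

No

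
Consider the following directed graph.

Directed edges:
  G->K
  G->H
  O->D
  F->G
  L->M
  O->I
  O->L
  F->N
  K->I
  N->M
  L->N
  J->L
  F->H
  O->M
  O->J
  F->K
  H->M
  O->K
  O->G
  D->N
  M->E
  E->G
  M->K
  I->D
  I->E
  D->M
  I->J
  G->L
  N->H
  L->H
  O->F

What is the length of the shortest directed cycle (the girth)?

4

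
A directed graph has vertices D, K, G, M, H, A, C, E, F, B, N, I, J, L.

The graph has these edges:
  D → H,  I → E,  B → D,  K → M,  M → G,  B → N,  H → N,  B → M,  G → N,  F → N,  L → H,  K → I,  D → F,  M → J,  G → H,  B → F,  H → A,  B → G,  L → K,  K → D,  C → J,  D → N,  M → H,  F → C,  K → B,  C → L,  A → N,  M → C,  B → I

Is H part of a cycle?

No

H lies on a cycle iff there is a path from H back to itself.
Exploring from H, it never reaches itself; equivalently, its strongly connected component is a singleton.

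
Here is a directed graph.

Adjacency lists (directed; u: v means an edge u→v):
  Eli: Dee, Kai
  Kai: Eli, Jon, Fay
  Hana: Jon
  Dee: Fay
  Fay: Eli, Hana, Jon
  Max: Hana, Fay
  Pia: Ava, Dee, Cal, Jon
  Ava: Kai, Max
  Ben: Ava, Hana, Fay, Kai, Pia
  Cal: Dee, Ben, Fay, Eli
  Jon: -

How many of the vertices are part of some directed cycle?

A vertex is on a directed cycle iff it belongs to a strongly connected component of size ≥ 2 (or has a self-loop).
The vertices on cycles are {Ben, Cal, Dee, Eli, Fay, Kai, Pia} — 7 in total.

7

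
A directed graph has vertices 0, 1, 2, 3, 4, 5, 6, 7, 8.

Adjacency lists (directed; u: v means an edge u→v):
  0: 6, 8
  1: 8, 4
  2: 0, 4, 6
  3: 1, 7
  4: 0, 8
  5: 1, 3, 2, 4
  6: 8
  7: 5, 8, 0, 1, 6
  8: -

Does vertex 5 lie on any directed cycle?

5 is on a cycle iff 5 can reach itself via ≥1 edge.
5 → 3 → 7 → 5 — yes.

Yes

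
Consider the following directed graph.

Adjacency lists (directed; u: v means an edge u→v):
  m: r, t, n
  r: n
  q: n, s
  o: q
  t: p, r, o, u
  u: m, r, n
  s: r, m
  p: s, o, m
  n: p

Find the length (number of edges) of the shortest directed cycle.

3

For each vertex v, BFS finds the shortest path from v back to v.
The shortest such closed walk is t → p → m → t, length 3.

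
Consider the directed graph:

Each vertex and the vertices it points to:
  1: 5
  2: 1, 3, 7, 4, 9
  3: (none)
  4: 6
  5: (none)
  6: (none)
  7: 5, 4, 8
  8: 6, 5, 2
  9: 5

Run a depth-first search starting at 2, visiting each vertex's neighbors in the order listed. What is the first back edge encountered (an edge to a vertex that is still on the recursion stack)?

8->2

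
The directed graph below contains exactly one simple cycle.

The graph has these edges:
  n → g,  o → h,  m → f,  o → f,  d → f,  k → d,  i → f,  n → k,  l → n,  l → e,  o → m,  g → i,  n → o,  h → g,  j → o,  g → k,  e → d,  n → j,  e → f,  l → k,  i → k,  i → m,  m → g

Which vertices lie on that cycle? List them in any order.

DFS with gray/black marking from m:
m gray
  g gray
    i gray
      f gray
      f black
      k gray
        d gray
          d→f: f black — skip
        d black
      k black
      i→m: m is gray → back edge
Back edge closes the cycle m → g → i → m; its vertices are {g, i, m}.

g, i, m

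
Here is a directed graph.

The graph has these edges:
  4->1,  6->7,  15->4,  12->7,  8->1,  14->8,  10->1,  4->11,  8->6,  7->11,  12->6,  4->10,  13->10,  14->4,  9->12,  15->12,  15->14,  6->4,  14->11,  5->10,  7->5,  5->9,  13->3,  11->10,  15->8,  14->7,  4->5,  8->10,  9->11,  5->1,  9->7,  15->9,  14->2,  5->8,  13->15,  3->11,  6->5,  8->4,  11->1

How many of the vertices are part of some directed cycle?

7

A vertex is on a directed cycle iff it belongs to a strongly connected component of size ≥ 2 (or has a self-loop).
The vertices on cycles are {4, 5, 6, 7, 8, 9, 12} — 7 in total.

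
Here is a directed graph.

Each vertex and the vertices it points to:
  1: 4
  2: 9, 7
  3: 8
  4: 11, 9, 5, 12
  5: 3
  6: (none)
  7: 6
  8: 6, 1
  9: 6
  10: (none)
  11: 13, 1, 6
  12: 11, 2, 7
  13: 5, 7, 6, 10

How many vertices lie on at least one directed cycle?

8

A vertex is on a directed cycle iff it belongs to a strongly connected component of size ≥ 2 (or has a self-loop).
The vertices on cycles are {1, 3, 4, 5, 8, 11, 12, 13} — 8 in total.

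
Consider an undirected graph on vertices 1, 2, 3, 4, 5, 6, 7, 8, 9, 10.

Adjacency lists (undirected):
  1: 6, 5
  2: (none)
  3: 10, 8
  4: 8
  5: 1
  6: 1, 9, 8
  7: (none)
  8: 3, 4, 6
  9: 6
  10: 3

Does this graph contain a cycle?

No

DFS, tracking each vertex's parent; an edge to a visited non-parent vertex closes a cycle.
Start from 4:
visit 4 (parent –)
  visit 8 (parent 4)
    visit 3 (parent 8)
      visit 10 (parent 3)
        10–3: parent, skip
      3–8: parent, skip
    8–4: parent, skip
    visit 6 (parent 8)
      visit 1 (parent 6)
        1–6: parent, skip
        visit 5 (parent 1)
          5–1: parent, skip
      visit 9 (parent 6)
        9–6: parent, skip
      6–8: parent, skip
visit 2 (parent –)
visit 7 (parent –)
No non-parent visited neighbor found — the graph is a forest.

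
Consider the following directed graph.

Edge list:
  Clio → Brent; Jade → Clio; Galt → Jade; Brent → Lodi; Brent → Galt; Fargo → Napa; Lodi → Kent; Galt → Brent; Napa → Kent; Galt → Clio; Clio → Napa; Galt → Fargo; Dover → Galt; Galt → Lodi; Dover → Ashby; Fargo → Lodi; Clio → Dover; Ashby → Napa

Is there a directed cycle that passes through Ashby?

Ashby lies on a cycle iff there is a path from Ashby back to itself.
Exploring from Ashby, it never reaches itself; equivalently, its strongly connected component is a singleton.

No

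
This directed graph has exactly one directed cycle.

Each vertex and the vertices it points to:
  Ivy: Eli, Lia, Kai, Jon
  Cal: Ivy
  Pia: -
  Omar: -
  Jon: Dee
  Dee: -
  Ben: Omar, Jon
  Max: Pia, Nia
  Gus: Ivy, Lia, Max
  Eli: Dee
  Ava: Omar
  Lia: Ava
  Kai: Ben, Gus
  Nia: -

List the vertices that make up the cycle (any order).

DFS with gray/black marking from Ivy:
Ivy gray
  Eli gray
    Dee gray
    Dee black
  Eli black
  Lia gray
    Ava gray
      Omar gray
      Omar black
    Ava black
  Lia black
  Kai gray
    Ben gray
      Ben→Omar: Omar black — skip
      Jon gray
        Jon→Dee: Dee black — skip
      Jon black
    Ben black
    Gus gray
      Gus→Ivy: Ivy is gray → back edge
Back edge closes the cycle Ivy → Kai → Gus → Ivy; its vertices are {Gus, Ivy, Kai}.

Gus, Ivy, Kai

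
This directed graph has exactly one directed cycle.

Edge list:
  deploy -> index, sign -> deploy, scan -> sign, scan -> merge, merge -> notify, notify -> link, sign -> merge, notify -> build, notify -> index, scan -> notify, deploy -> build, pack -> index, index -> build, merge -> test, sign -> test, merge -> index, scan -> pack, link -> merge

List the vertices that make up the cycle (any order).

link, merge, notify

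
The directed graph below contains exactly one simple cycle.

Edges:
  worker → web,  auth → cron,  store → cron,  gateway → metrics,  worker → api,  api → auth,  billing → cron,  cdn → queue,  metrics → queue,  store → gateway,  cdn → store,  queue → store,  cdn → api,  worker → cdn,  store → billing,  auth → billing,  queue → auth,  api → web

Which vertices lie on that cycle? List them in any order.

DFS with gray/black marking from queue:
queue gray
  auth gray
    cron gray
    cron black
    billing gray
      billing→cron: cron black — skip
    billing black
  auth black
  store gray
    store→cron: cron black — skip
    store→billing: billing black — skip
    gateway gray
      metrics gray
        metrics→queue: queue is gray → back edge
Back edge closes the cycle queue → store → gateway → metrics → queue; its vertices are {queue, store, gateway, metrics}.

queue, store, gateway, metrics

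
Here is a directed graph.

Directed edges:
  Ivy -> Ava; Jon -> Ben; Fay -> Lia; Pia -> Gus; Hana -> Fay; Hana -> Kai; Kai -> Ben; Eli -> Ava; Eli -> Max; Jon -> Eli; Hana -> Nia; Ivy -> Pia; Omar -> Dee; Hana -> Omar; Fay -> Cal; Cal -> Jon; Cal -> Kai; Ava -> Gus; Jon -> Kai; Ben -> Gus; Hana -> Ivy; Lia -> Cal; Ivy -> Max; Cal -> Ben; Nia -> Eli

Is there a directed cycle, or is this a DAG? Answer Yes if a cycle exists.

No

DFS with white/gray/black marking, starting from Cal:
Cal gray
  Kai gray
    Ben gray
      Gus gray
      Gus black
    Ben black
  Kai black
  Jon gray
    Eli gray
      Max gray
      Max black
      Ava gray
        Ava→Gus: Gus black — skip
      Ava black
    Eli black
    Jon→Kai: Kai black — skip
    Jon→Ben: Ben black — skip
  Jon black
  Cal→Ben: Ben black — skip
Cal black
Hana gray
  Omar gray
    Dee gray
    Dee black
  Omar black
  Hana→Kai: Kai black — skip
  Fay gray
    Fay→Cal: Cal black — skip
    Lia gray
      Lia→Cal: Cal black — skip
    Lia black
  Fay black
  Nia gray
    Nia→Eli: Eli black — skip
  Nia black
  Ivy gray
    Ivy→Ava: Ava black — skip
    Ivy→Max: Max black — skip
    Pia gray
      Pia→Gus: Gus black — skip
    Pia black
  Ivy black
Hana black
Every edge goes to a white or black vertex — no back edge, so the graph is acyclic.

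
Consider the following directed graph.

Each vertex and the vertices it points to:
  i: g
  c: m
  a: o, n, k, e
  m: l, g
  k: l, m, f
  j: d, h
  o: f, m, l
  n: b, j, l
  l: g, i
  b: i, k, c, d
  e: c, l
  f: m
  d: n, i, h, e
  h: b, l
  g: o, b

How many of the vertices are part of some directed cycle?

14

A vertex is on a directed cycle iff it belongs to a strongly connected component of size ≥ 2 (or has a self-loop).
The vertices on cycles are {b, c, d, e, f, g, h, i, j, k, l, m, n, o} — 14 in total.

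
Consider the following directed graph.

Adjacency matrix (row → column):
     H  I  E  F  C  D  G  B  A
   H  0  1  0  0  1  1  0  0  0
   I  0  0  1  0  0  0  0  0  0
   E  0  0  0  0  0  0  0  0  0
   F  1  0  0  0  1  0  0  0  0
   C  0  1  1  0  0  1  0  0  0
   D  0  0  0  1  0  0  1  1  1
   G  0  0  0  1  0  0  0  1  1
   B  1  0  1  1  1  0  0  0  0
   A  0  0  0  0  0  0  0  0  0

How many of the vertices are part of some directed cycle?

A vertex is on a directed cycle iff it belongs to a strongly connected component of size ≥ 2 (or has a self-loop).
The vertices on cycles are {B, C, D, F, G, H} — 6 in total.

6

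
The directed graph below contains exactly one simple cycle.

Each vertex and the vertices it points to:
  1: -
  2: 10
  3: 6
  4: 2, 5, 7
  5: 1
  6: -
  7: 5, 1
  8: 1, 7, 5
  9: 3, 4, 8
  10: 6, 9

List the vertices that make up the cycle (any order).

DFS with gray/black marking from 9:
9 gray
  3 gray
    6 gray
    6 black
  3 black
  4 gray
    2 gray
      10 gray
        10→6: 6 black — skip
        10→9: 9 is gray → back edge
Back edge closes the cycle 9 → 4 → 2 → 10 → 9; its vertices are {2, 4, 9, 10}.

2, 4, 9, 10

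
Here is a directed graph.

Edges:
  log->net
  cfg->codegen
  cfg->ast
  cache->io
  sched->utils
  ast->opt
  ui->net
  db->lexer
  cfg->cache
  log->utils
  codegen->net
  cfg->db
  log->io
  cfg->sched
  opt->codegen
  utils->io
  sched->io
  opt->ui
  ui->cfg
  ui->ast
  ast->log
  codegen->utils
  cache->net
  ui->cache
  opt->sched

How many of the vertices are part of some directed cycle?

A vertex is on a directed cycle iff it belongs to a strongly connected component of size ≥ 2 (or has a self-loop).
The vertices on cycles are {ui, ast, cfg, opt} — 4 in total.

4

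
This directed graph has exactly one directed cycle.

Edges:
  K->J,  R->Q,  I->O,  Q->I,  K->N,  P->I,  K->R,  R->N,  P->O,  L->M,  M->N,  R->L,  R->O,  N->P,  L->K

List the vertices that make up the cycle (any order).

K, L, R

DFS with gray/black marking from K:
K gray
  N gray
    P gray
      I gray
        O gray
        O black
      I black
      P→O: O black — skip
    P black
  N black
  R gray
    R→N: N black — skip
    L gray
      M gray
        M→N: N black — skip
      M black
      L→K: K is gray → back edge
Back edge closes the cycle K → R → L → K; its vertices are {K, L, R}.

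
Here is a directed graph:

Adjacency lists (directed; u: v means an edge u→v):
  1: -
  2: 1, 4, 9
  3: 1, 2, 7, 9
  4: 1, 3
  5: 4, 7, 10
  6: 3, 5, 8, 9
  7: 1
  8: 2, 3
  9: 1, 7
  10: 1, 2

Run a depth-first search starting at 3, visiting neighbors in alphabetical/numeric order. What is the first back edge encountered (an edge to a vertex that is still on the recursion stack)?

4→3

DFS from 3 (visiting neighbors in alphabetical/numeric order); mark gray on enter, black on exit:
3 gray
  1 gray
  1 black
  2 gray
    2→1: 1 black — skip
    4 gray
      4→1: 1 black — skip
      4→3: 3 is gray → back edge
First back edge: 4 → 3.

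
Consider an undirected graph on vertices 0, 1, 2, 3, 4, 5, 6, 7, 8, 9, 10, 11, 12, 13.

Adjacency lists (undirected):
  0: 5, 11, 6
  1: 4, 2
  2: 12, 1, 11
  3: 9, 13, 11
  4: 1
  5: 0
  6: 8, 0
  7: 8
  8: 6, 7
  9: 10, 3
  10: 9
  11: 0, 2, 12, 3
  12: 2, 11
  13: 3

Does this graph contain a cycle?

Yes

DFS, tracking each vertex's parent; an edge to a visited non-parent vertex closes a cycle.
Start from 10:
visit 10 (parent –)
  visit 9 (parent 10)
    9–10: parent, skip
    visit 3 (parent 9)
      3–9: parent, skip
      visit 13 (parent 3)
        13–3: parent, skip
      visit 11 (parent 3)
        visit 0 (parent 11)
          visit 5 (parent 0)
            5–0: parent, skip
          0–11: parent, skip
          visit 6 (parent 0)
            visit 8 (parent 6)
              8–6: parent, skip
              visit 7 (parent 8)
                7–8: parent, skip
            6–0: parent, skip
        visit 2 (parent 11)
          visit 12 (parent 2)
            12–2: parent, skip
            12–11: 11 visited and ≠ parent → cycle
Cycle: 11 – 2 – 12 – 11.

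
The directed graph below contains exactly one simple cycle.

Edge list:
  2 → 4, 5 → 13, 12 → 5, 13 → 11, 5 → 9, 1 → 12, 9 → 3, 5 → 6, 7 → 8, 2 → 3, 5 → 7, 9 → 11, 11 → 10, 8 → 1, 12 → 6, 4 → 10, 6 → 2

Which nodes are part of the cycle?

DFS with gray/black marking from 12:
12 gray
  5 gray
    7 gray
      8 gray
        1 gray
          1→12: 12 is gray → back edge
Back edge closes the cycle 12 → 5 → 7 → 8 → 1 → 12; its vertices are {1, 5, 7, 8, 12}.

1, 5, 7, 8, 12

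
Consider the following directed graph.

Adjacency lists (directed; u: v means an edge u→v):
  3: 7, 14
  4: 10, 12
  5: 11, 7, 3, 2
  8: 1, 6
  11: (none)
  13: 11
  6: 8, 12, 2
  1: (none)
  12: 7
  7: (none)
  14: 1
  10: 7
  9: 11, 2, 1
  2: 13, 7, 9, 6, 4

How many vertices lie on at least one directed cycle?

A vertex is on a directed cycle iff it belongs to a strongly connected component of size ≥ 2 (or has a self-loop).
The vertices on cycles are {2, 6, 8, 9} — 4 in total.

4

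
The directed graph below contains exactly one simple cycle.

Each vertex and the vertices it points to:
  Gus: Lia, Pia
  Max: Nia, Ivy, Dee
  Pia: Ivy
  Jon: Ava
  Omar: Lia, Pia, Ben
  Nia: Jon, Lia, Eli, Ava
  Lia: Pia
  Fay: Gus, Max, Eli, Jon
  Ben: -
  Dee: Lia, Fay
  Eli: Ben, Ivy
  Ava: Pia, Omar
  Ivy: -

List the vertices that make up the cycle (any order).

Dee, Fay, Max

DFS with gray/black marking from Fay:
Fay gray
  Gus gray
    Lia gray
      Pia gray
        Ivy gray
        Ivy black
      Pia black
    Lia black
    Gus→Pia: Pia black — skip
  Gus black
  Max gray
    Nia gray
      Jon gray
        Ava gray
          Ava→Pia: Pia black — skip
          Omar gray
            Omar→Lia: Lia black — skip
            Omar→Pia: Pia black — skip
            Ben gray
            Ben black
          Omar black
        Ava black
      Jon black
      Nia→Lia: Lia black — skip
      Eli gray
        Eli→Ben: Ben black — skip
        Eli→Ivy: Ivy black — skip
      Eli black
      Nia→Ava: Ava black — skip
    Nia black
    Max→Ivy: Ivy black — skip
    Dee gray
      Dee→Lia: Lia black — skip
      Dee→Fay: Fay is gray → back edge
Back edge closes the cycle Fay → Max → Dee → Fay; its vertices are {Dee, Fay, Max}.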